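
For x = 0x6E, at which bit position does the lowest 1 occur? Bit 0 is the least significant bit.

1

0x6E = 1101110
Trailing zeros: 1, so the lowest set bit is bit 1 (value 2).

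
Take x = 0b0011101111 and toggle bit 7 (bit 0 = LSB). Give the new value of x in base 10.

111

x = 0011101111
bit 7 is currently 1; toggle it via x ^ (1 << 7) = x ^ 128
→ 0001101111 = 111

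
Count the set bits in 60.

4

60 = 111100
Count the 1s: 1 + 1 + 1 + 1 = 4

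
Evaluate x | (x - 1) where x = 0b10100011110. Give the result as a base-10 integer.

1311

x = 10100011110 = 1310
x - 1 = 10100011101
OR    = 10100011111 = 1311
(x | (x - 1) sets all bits below the lowest set bit.)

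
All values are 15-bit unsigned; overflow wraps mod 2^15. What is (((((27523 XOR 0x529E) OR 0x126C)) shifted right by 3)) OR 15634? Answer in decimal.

16255

27523 = 110101110000011
0x529E = 101001010011110
→ XOR → 011100100011101 = 14621
0x126C = 001001001101100
→ OR → 011101101111101 = 15229
→ shifted right by 3 → 000011101101111 = 1903
15634 = 011110100010010
→ OR → 011111101111111 = 16255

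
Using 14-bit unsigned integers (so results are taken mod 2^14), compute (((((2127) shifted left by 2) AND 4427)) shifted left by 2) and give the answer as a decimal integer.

1056

2127 = 00100001001111
→ shifted left by 2 (mod 2^14) → 10000100111100 = 8508
4427 = 01000101001011
→ AND → 00000100001000 = 264
→ shifted left by 2 (mod 2^14) → 00010000100000 = 1056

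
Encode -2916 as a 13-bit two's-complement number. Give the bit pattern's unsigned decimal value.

5276

2916 in 13 bits: 0101101100100
Invert: 1010010011011
Add 1:  1010010011100 = 5276
(Check: 2^13 - 2916 = 8192 - 2916 = 5276.)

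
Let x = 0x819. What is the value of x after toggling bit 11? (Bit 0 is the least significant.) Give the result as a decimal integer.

25

x = 100000011001
bit 11 is currently 1; toggle it via x ^ (1 << 11) = x ^ 2048
→ 000000011001 = 25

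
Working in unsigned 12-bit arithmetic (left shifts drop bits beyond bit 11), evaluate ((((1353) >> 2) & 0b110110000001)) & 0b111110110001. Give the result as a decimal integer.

1353 = 010101001001
→ >> 2 → 000101010010 = 338
0b110110000001 = 110110000001
→ & → 000100000000 = 256
0b111110110001 = 111110110001
→ & → 000100000000 = 256

256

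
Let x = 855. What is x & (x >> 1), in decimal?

259

x = 1101010111 = 855
x>>1 = 0110101011
AND  = 0100000011 = 259
(x & (x >> 1) has a 1 wherever x has two consecutive 1 bits.)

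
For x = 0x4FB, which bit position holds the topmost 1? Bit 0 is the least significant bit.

0x4FB = 10011111011
The topmost 1 is at position 10 (since 2^10 = 1024 ≤ 1275 < 2048).

10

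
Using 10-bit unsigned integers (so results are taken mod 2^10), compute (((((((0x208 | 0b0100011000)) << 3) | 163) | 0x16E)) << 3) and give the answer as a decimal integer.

0x208 = 1000001000
0b0100011000 = 0100011000
→ | → 1100011000 = 792
→ << 3 (mod 2^10) → 0011000000 = 192
163 = 0010100011
→ | → 0011100011 = 227
0x16E = 0101101110
→ | → 0111101111 = 495
→ << 3 (mod 2^10) → 1101111000 = 888

888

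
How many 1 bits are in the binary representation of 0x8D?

0x8D = 10001101
Count the 1s: 1 + 1 + 1 + 1 = 4

4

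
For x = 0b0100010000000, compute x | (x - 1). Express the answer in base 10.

x = 100010000000 = 2176
x - 1 = 100001111111
OR    = 100011111111 = 2303
(x | (x - 1) sets all bits below the lowest set bit.)

2303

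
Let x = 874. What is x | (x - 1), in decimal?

875

x = 1101101010 = 874
x - 1 = 1101101001
OR    = 1101101011 = 875
(x | (x - 1) sets all bits below the lowest set bit.)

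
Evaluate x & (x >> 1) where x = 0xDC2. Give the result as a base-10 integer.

x = 110111000010 = 3522
x>>1 = 011011100001
AND  = 010011000000 = 1216
(x & (x >> 1) has a 1 wherever x has two consecutive 1 bits.)

1216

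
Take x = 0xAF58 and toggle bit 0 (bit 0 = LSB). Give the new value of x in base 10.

x = 1010111101011000
bit 0 is currently 0; toggle it via x ^ (1 << 0) = x ^ 1
→ 1010111101011001 = 44889

44889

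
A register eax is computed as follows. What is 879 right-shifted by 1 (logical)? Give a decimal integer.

879 = 1101101111
shift right by 1 → 0110110111 = 439
(equivalently, floor(879 / 2))

439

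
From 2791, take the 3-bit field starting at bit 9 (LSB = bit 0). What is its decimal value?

5

v = 101011100111
Shift right by 9: 101
Mask low 3 bits: 101 = 5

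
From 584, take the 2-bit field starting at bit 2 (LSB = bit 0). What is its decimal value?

2

v = 1001001000
Shift right by 2: 10010010
Mask low 2 bits: 10 = 2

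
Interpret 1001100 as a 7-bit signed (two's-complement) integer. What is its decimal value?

-52

pattern = 1001100 (MSB is 1 ⇒ negative)
Invert: 0110011, add 1 → 0110100 = 52, so the value is -52.
(Equivalently: 76 - 2^7 = 76 - 128 = -52.)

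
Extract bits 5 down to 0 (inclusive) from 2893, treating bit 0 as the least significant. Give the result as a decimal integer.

v = 0101101001101
Shift right by 0: 0101101001101
Mask low 6 bits: 001101 = 13

13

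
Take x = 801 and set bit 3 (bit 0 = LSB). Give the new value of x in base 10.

809

x = 1100100001
bit 3 is currently 0; set it via x | (1 << 3) = x | 8
→ 1100101001 = 809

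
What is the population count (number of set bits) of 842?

5

842 = 1101001010
Count the 1s: 1 + 1 + 1 + 1 + 1 = 5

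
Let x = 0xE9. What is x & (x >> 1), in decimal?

x = 11101001 = 233
x>>1 = 01110100
AND  = 01100000 = 96
(x & (x >> 1) has a 1 wherever x has two consecutive 1 bits.)

96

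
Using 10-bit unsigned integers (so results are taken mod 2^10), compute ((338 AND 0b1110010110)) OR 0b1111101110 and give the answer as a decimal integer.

1022

338 = 0101010010
0b1110010110 = 1110010110
→ AND → 0100010010 = 274
0b1111101110 = 1111101110
→ OR → 1111111110 = 1022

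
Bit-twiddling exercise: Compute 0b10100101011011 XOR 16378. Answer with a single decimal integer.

5793

a = 10100101011011
16378 = 11111111111010
XOR → 01011010100001 = 5793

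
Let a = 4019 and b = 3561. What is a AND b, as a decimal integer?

3489

4019 = 111110110011
3561 = 110111101001
AND → 110110100001 = 3489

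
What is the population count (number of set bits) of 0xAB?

0xAB = 10101011
Count the 1s: 1 + 1 + 1 + 1 + 1 = 5

5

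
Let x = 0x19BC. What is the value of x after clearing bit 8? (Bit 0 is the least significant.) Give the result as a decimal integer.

x = 1100110111100
bit 8 is currently 1; clear it via x & ~(1 << 8) = x & ~256
→ 1100010111100 = 6332

6332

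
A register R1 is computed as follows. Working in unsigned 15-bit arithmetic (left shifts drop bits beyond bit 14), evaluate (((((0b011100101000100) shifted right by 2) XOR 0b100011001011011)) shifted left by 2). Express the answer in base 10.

0b011100101000100 = 011100101000100
→ shifted right by 2 → 000111001010001 = 3665
0b100011001011011 = 100011001011011
→ XOR → 100100000001010 = 18442
→ shifted left by 2 (mod 2^15) → 010000000101000 = 8232

8232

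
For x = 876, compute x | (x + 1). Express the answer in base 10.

877

x = 1101101100 = 876
x + 1 = 1101101101
OR    = 1101101101 = 877
(x | (x + 1) sets the lowest cleared bit.)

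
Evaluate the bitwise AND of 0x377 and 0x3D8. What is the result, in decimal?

848

0x377 = 1101110111
0x3D8 = 1111011000
AND → 1101010000 = 848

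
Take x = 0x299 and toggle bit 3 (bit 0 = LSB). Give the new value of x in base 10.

x = 01010011001
bit 3 is currently 1; toggle it via x ^ (1 << 3) = x ^ 8
→ 01010010001 = 657

657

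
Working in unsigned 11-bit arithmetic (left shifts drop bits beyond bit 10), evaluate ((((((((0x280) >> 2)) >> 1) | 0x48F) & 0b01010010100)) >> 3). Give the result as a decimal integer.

18

0x280 = 01010000000
→ >> 2 → 00010100000 = 160
→ >> 1 → 00001010000 = 80
0x48F = 10010001111
→ | → 10011011111 = 1247
0b01010010100 = 01010010100
→ & → 00010010100 = 148
→ >> 3 → 00000010010 = 18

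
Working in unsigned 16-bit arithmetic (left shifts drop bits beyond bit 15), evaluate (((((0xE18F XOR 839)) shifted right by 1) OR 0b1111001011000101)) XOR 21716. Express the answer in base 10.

42801

0xE18F = 1110000110001111
839 = 0000001101000111
→ XOR → 1110001011001000 = 58056
→ shifted right by 1 → 0111000101100100 = 29028
0b1111001011000101 = 1111001011000101
→ OR → 1111001111100101 = 62437
21716 = 0101010011010100
→ XOR → 1010011100110001 = 42801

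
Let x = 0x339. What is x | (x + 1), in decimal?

x = 1100111001 = 825
x + 1 = 1100111010
OR    = 1100111011 = 827
(x | (x + 1) sets the lowest cleared bit.)

827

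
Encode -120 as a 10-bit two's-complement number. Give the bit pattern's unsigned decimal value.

120 in 10 bits: 0001111000
Invert: 1110000111
Add 1:  1110001000 = 904
(Check: 2^10 - 120 = 1024 - 120 = 904.)

904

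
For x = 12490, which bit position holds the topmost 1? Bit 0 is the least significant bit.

13

12490 = 11000011001010
The topmost 1 is at position 13 (since 2^13 = 8192 ≤ 12490 < 16384).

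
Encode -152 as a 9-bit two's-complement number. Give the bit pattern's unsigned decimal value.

360

152 in 9 bits: 010011000
Invert: 101100111
Add 1:  101101000 = 360
(Check: 2^9 - 152 = 512 - 152 = 360.)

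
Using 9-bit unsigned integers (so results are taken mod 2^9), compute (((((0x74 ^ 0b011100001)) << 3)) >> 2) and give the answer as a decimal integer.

0x74 = 001110100
0b011100001 = 011100001
→ ^ → 010010101 = 149
→ << 3 (mod 2^9) → 010101000 = 168
→ >> 2 → 000101010 = 42

42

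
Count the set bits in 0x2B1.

5

0x2B1 = 1010110001
Count the 1s: 1 + 1 + 1 + 1 + 1 = 5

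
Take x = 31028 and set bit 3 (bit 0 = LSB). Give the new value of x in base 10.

x = 111100100110100
bit 3 is currently 0; set it via x | (1 << 3) = x | 8
→ 111100100111100 = 31036

31036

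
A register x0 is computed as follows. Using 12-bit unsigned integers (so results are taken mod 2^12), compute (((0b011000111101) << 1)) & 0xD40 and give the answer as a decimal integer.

3136

0b011000111101 = 011000111101
→ << 1 (mod 2^12) → 110001111010 = 3194
0xD40 = 110101000000
→ & → 110001000000 = 3136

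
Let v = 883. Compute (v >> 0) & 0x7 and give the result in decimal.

v = 01101110011
Shift right by 0: 01101110011
Mask low 3 bits: 011 = 3

3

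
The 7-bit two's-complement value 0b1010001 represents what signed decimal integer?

pattern = 1010001 (MSB is 1 ⇒ negative)
Invert: 0101110, add 1 → 0101111 = 47, so the value is -47.
(Equivalently: 81 - 2^7 = 81 - 128 = -47.)

-47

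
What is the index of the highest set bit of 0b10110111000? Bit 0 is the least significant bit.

0b10110111000 = 10110111000
The topmost 1 is at position 10 (since 2^10 = 1024 ≤ 1464 < 2048).

10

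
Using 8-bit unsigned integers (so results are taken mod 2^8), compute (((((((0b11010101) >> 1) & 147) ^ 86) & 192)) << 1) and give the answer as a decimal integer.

0b11010101 = 11010101
→ >> 1 → 01101010 = 106
147 = 10010011
→ & → 00000010 = 2
86 = 01010110
→ ^ → 01010100 = 84
192 = 11000000
→ & → 01000000 = 64
→ << 1 (mod 2^8) → 10000000 = 128

128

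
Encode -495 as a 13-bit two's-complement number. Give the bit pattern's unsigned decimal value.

7697

495 in 13 bits: 0000111101111
Invert: 1111000010000
Add 1:  1111000010001 = 7697
(Check: 2^13 - 495 = 8192 - 495 = 7697.)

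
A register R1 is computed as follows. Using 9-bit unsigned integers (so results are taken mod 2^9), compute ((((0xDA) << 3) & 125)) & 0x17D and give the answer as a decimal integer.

0xDA = 011011010
→ << 3 (mod 2^9) → 011010000 = 208
125 = 001111101
→ & → 001010000 = 80
0x17D = 101111101
→ & → 001010000 = 80

80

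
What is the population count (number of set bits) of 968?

5

968 = 1111001000
Count the 1s: 1 + 1 + 1 + 1 + 1 = 5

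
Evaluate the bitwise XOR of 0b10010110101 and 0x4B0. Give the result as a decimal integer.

a = 10010110101
0x4B0 = 10010110000
XOR → 00000000101 = 5

5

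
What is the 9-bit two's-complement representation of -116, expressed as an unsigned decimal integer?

396

116 in 9 bits: 001110100
Invert: 110001011
Add 1:  110001100 = 396
(Check: 2^9 - 116 = 512 - 116 = 396.)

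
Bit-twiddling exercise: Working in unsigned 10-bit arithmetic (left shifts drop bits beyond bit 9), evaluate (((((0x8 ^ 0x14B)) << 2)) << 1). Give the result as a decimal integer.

0x8 = 0000001000
0x14B = 0101001011
→ ^ → 0101000011 = 323
→ << 2 (mod 2^10) → 0100001100 = 268
→ << 1 (mod 2^10) → 1000011000 = 536

536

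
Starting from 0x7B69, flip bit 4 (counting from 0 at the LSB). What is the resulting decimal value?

x = 111101101101001
bit 4 is currently 0; toggle it via x ^ (1 << 4) = x ^ 16
→ 111101101111001 = 31609

31609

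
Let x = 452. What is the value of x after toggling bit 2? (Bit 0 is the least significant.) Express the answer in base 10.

448

x = 00111000100
bit 2 is currently 1; toggle it via x ^ (1 << 2) = x ^ 4
→ 00111000000 = 448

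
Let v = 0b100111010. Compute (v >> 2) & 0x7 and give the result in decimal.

6

v = 100111010
Shift right by 2: 1001110
Mask low 3 bits: 110 = 6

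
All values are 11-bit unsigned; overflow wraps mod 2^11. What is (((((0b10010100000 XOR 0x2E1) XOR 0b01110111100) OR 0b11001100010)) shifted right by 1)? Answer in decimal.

1023

0b10010100000 = 10010100000
0x2E1 = 01011100001
→ XOR → 11001000001 = 1601
0b01110111100 = 01110111100
→ XOR → 10111111101 = 1533
0b11001100010 = 11001100010
→ OR → 11111111111 = 2047
→ shifted right by 1 → 01111111111 = 1023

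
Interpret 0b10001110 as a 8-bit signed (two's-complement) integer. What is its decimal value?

pattern = 10001110 (MSB is 1 ⇒ negative)
Invert: 01110001, add 1 → 01110010 = 114, so the value is -114.
(Equivalently: 142 - 2^8 = 142 - 256 = -114.)

-114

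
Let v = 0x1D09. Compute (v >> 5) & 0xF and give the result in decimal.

v = 1110100001001
Shift right by 5: 11101000
Mask low 4 bits: 1000 = 8

8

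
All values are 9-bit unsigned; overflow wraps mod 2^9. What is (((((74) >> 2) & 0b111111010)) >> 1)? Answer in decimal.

9

74 = 001001010
→ >> 2 → 000010010 = 18
0b111111010 = 111111010
→ & → 000010010 = 18
→ >> 1 → 000001001 = 9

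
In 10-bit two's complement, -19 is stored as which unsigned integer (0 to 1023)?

1005

19 in 10 bits: 0000010011
Invert: 1111101100
Add 1:  1111101101 = 1005
(Check: 2^10 - 19 = 1024 - 19 = 1005.)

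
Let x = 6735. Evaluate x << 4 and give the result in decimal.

6735 = 00001101001001111
shift left by 4 → 11010010011110000 = 107760
(equivalently, 6735 × 2^4 = 6735 × 16)

107760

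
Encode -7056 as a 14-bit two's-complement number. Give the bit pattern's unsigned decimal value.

7056 in 14 bits: 01101110010000
Invert: 10010001101111
Add 1:  10010001110000 = 9328
(Check: 2^14 - 7056 = 16384 - 7056 = 9328.)

9328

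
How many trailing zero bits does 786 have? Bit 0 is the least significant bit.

1

786 = 1100010010
Trailing zeros: 1, so the lowest set bit is bit 1 (value 2).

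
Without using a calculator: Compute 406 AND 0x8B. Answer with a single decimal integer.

406 = 110010110
0x8B = 010001011
AND → 010000010 = 130

130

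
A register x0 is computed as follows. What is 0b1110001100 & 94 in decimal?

a = 1110001100
94 = 0001011110
AND → 0000001100 = 12

12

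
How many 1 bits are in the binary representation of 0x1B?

4

0x1B = 11011
Count the 1s: 1 + 1 + 1 + 1 = 4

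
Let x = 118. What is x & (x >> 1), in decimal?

x = 1110110 = 118
x>>1 = 0111011
AND  = 0110010 = 50
(x & (x >> 1) has a 1 wherever x has two consecutive 1 bits.)

50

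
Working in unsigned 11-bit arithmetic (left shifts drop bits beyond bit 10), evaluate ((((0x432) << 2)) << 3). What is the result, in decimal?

0x432 = 10000110010
→ << 2 (mod 2^11) → 00011001000 = 200
→ << 3 (mod 2^11) → 11001000000 = 1600

1600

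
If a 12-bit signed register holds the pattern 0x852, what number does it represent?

pattern = 100001010010 (MSB is 1 ⇒ negative)
Invert: 011110101101, add 1 → 011110101110 = 1966, so the value is -1966.
(Equivalently: 2130 - 2^12 = 2130 - 4096 = -1966.)

-1966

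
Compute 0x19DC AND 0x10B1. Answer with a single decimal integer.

0x19DC = 1100111011100
0x10B1 = 1000010110001
AND → 1000010010000 = 4240

4240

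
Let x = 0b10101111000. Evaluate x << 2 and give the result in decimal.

x = 0010101111000
shift left by 2 → 1010111100000 = 5600
(equivalently, 1400 × 2^2 = 1400 × 4)

5600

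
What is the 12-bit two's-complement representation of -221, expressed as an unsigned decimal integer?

221 in 12 bits: 000011011101
Invert: 111100100010
Add 1:  111100100011 = 3875
(Check: 2^12 - 221 = 4096 - 221 = 3875.)

3875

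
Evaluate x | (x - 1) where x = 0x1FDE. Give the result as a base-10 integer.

x = 1111111011110 = 8158
x - 1 = 1111111011101
OR    = 1111111011111 = 8159
(x | (x - 1) sets all bits below the lowest set bit.)

8159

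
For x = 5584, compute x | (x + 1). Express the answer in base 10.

5585

x = 1010111010000 = 5584
x + 1 = 1010111010001
OR    = 1010111010001 = 5585
(x | (x + 1) sets the lowest cleared bit.)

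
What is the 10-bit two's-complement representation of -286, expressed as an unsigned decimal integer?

286 in 10 bits: 0100011110
Invert: 1011100001
Add 1:  1011100010 = 738
(Check: 2^10 - 286 = 1024 - 286 = 738.)

738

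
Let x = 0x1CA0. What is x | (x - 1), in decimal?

7359

x = 1110010100000 = 7328
x - 1 = 1110010011111
OR    = 1110010111111 = 7359
(x | (x - 1) sets all bits below the lowest set bit.)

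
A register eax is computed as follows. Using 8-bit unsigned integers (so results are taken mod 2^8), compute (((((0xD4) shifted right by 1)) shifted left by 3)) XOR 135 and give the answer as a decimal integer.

0xD4 = 11010100
→ shifted right by 1 → 01101010 = 106
→ shifted left by 3 (mod 2^8) → 01010000 = 80
135 = 10000111
→ XOR → 11010111 = 215

215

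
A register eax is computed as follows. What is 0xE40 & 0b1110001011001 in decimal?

3136

0xE40 = 0111001000000
b = 1110001011001
AND → 0110001000000 = 3136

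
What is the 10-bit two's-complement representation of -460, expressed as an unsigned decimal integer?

460 in 10 bits: 0111001100
Invert: 1000110011
Add 1:  1000110100 = 564
(Check: 2^10 - 460 = 1024 - 460 = 564.)

564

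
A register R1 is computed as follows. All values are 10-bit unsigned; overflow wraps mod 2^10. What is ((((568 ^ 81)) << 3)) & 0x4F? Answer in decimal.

568 = 1000111000
81 = 0001010001
→ ^ → 1001101001 = 617
→ << 3 (mod 2^10) → 1101001000 = 840
0x4F = 0001001111
→ & → 0001001000 = 72

72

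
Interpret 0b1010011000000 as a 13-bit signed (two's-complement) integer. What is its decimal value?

-2880

pattern = 1010011000000 (MSB is 1 ⇒ negative)
Invert: 0101100111111, add 1 → 0101101000000 = 2880, so the value is -2880.
(Equivalently: 5312 - 2^13 = 5312 - 8192 = -2880.)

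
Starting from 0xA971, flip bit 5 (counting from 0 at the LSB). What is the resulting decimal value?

43345

x = 1010100101110001
bit 5 is currently 1; toggle it via x ^ (1 << 5) = x ^ 32
→ 1010100101010001 = 43345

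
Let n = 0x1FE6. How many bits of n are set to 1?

10

0x1FE6 = 1111111100110
Count the 1s: 1 + 1 + 1 + 1 + 1 + 1 + 1 + 1 + 1 + 1 = 10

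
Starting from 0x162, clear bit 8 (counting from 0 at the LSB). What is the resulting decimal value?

98

x = 0101100010
bit 8 is currently 1; clear it via x & ~(1 << 8) = x & ~256
→ 0001100010 = 98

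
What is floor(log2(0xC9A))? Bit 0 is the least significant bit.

0xC9A = 110010011010
The topmost 1 is at position 11 (since 2^11 = 2048 ≤ 3226 < 4096).

11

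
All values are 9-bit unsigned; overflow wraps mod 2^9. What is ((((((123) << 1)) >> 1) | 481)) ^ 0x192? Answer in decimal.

123 = 001111011
→ << 1 (mod 2^9) → 011110110 = 246
→ >> 1 → 001111011 = 123
481 = 111100001
→ | → 111111011 = 507
0x192 = 110010010
→ ^ → 001101001 = 105

105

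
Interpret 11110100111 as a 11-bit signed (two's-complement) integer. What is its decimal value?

-89

pattern = 11110100111 (MSB is 1 ⇒ negative)
Invert: 00001011000, add 1 → 00001011001 = 89, so the value is -89.
(Equivalently: 1959 - 2^11 = 1959 - 2048 = -89.)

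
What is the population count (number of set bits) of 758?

7

758 = 1011110110
Count the 1s: 1 + 1 + 1 + 1 + 1 + 1 + 1 = 7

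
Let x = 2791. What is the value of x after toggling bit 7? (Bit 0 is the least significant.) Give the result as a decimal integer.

2663

x = 0101011100111
bit 7 is currently 1; toggle it via x ^ (1 << 7) = x ^ 128
→ 0101001100111 = 2663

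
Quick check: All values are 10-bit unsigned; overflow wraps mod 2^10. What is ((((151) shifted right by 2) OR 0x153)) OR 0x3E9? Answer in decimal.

1023

151 = 0010010111
→ shifted right by 2 → 0000100101 = 37
0x153 = 0101010011
→ OR → 0101110111 = 375
0x3E9 = 1111101001
→ OR → 1111111111 = 1023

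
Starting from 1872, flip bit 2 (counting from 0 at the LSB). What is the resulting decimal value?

1876

x = 011101010000
bit 2 is currently 0; toggle it via x ^ (1 << 2) = x ^ 4
→ 011101010100 = 1876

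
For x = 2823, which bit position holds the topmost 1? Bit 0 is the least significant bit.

11

2823 = 101100000111
The topmost 1 is at position 11 (since 2^11 = 2048 ≤ 2823 < 4096).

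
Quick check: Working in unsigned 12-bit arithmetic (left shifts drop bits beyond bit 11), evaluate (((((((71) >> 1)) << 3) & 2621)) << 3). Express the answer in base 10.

192

71 = 000001000111
→ >> 1 → 000000100011 = 35
→ << 3 (mod 2^12) → 000100011000 = 280
2621 = 101000111101
→ & → 000000011000 = 24
→ << 3 (mod 2^12) → 000011000000 = 192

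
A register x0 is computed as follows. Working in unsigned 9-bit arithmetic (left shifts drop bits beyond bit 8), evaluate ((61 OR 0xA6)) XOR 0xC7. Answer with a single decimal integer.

61 = 000111101
0xA6 = 010100110
→ OR → 010111111 = 191
0xC7 = 011000111
→ XOR → 001111000 = 120

120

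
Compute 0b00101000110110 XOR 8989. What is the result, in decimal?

a = 00101000110110
8989 = 10001100011101
XOR → 10100100101011 = 10539

10539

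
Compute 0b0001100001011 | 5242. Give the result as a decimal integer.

6011

a = 0001100001011
5242 = 1010001111010
 OR → 1011101111011 = 6011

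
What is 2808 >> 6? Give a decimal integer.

2808 = 101011111000
shift right by 6 → 000000101011 = 43
(equivalently, floor(2808 / 64))

43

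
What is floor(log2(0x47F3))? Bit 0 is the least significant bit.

0x47F3 = 100011111110011
The topmost 1 is at position 14 (since 2^14 = 16384 ≤ 18419 < 32768).

14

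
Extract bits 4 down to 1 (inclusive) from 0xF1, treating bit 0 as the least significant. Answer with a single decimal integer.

v = 11110001
Shift right by 1: 1111000
Mask low 4 bits: 1000 = 8

8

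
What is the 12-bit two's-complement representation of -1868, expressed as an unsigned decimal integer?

1868 in 12 bits: 011101001100
Invert: 100010110011
Add 1:  100010110100 = 2228
(Check: 2^12 - 1868 = 4096 - 1868 = 2228.)

2228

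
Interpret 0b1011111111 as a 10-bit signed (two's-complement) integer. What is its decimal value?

pattern = 1011111111 (MSB is 1 ⇒ negative)
Invert: 0100000000, add 1 → 0100000001 = 257, so the value is -257.
(Equivalently: 767 - 2^10 = 767 - 1024 = -257.)

-257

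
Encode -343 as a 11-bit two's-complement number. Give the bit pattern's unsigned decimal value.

343 in 11 bits: 00101010111
Invert: 11010101000
Add 1:  11010101001 = 1705
(Check: 2^11 - 343 = 2048 - 343 = 1705.)

1705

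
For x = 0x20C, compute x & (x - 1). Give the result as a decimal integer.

x = 1000001100 = 524
x - 1 = 1000001011
AND   = 1000001000 = 520
(x & (x - 1) clears the lowest set bit of x.)

520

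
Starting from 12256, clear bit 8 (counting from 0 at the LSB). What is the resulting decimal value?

x = 10111111100000
bit 8 is currently 1; clear it via x & ~(1 << 8) = x & ~256
→ 10111011100000 = 12000

12000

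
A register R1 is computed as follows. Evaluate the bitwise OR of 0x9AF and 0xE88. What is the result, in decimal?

4015

0x9AF = 100110101111
0xE88 = 111010001000
 OR → 111110101111 = 4015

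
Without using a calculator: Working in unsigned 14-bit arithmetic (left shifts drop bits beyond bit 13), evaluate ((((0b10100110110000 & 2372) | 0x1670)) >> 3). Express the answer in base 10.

0b10100110110000 = 10100110110000
2372 = 00100101000100
→ & → 00100100000000 = 2304
0x1670 = 01011001110000
→ | → 01111101110000 = 8048
→ >> 3 → 00001111101110 = 1006

1006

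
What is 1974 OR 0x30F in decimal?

1983

1974 = 11110110110
0x30F = 01100001111
 OR → 11110111111 = 1983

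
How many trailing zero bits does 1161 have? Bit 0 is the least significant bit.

1161 = 10010001001
Trailing zeros: 0, so the lowest set bit is bit 0 (value 1).

0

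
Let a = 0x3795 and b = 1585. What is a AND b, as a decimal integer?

1553

0x3795 = 11011110010101
1585 = 00011000110001
AND → 00011000010001 = 1553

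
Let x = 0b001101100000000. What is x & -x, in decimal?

256

x = 1101100000000 = 6912
-x (two's complement) = …0010100000000
AND   = 0000100000000 = 256
(x & -x isolates the lowest set bit of x.)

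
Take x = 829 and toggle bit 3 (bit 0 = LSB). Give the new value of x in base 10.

821

x = 1100111101
bit 3 is currently 1; toggle it via x ^ (1 << 3) = x ^ 8
→ 1100110101 = 821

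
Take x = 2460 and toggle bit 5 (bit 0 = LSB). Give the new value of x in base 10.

x = 100110011100
bit 5 is currently 0; toggle it via x ^ (1 << 5) = x ^ 32
→ 100110111100 = 2492

2492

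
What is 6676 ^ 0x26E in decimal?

6266

6676 = 1101000010100
0x26E = 0001001101110
XOR → 1100001111010 = 6266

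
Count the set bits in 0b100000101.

n = 100000101
Count the 1s: 1 + 1 + 1 = 3

3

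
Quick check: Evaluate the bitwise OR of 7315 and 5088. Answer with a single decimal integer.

8179

7315 = 1110010010011
5088 = 1001111100000
 OR → 1111111110011 = 8179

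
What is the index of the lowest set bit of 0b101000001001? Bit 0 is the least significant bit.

0

0b101000001001 = 101000001001
Trailing zeros: 0, so the lowest set bit is bit 0 (value 1).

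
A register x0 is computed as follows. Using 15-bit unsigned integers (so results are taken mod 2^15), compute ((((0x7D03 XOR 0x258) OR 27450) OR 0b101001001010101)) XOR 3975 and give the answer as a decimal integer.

0x7D03 = 111110100000011
0x258 = 000001001011000
→ XOR → 111111101011011 = 32603
27450 = 110101100111010
→ OR → 111111101111011 = 32635
0b101001001010101 = 101001001010101
→ OR → 111111101111111 = 32639
3975 = 000111110000111
→ XOR → 111000011111000 = 28920

28920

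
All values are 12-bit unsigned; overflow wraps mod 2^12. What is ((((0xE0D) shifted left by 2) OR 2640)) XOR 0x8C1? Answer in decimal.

693

0xE0D = 111000001101
→ shifted left by 2 (mod 2^12) → 100000110100 = 2100
2640 = 101001010000
→ OR → 101001110100 = 2676
0x8C1 = 100011000001
→ XOR → 001010110101 = 693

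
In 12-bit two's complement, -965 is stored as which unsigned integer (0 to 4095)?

3131

965 in 12 bits: 001111000101
Invert: 110000111010
Add 1:  110000111011 = 3131
(Check: 2^12 - 965 = 4096 - 965 = 3131.)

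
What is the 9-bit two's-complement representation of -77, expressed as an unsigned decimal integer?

435

77 in 9 bits: 001001101
Invert: 110110010
Add 1:  110110011 = 435
(Check: 2^9 - 77 = 512 - 77 = 435.)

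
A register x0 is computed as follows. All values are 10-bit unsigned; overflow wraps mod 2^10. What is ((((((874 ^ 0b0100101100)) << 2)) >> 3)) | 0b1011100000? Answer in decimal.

874 = 1101101010
0b0100101100 = 0100101100
→ ^ → 1001000110 = 582
→ << 2 (mod 2^10) → 0100011000 = 280
→ >> 3 → 0000100011 = 35
0b1011100000 = 1011100000
→ | → 1011100011 = 739

739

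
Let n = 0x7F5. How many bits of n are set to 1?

9

0x7F5 = 11111110101
Count the 1s: 1 + 1 + 1 + 1 + 1 + 1 + 1 + 1 + 1 = 9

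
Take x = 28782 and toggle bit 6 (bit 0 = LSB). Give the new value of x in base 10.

28718

x = 111000001101110
bit 6 is currently 1; toggle it via x ^ (1 << 6) = x ^ 64
→ 111000000101110 = 28718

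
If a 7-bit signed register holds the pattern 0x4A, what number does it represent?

-54

pattern = 1001010 (MSB is 1 ⇒ negative)
Invert: 0110101, add 1 → 0110110 = 54, so the value is -54.
(Equivalently: 74 - 2^7 = 74 - 128 = -54.)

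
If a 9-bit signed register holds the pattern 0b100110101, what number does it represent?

-203

pattern = 100110101 (MSB is 1 ⇒ negative)
Invert: 011001010, add 1 → 011001011 = 203, so the value is -203.
(Equivalently: 309 - 2^9 = 309 - 512 = -203.)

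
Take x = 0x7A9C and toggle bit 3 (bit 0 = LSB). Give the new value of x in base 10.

31380

x = 111101010011100
bit 3 is currently 1; toggle it via x ^ (1 << 3) = x ^ 8
→ 111101010010100 = 31380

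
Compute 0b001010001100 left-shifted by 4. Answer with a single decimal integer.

x = 00001010001100
shift left by 4 → 10100011000000 = 10432
(equivalently, 652 × 2^4 = 652 × 16)

10432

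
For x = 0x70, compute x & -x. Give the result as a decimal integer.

16

x = 1110000 = 112
-x (two's complement) = …0010000
AND   = 0010000 = 16
(x & -x isolates the lowest set bit of x.)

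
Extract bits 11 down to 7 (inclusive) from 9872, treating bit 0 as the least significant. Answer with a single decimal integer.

v = 0010011010010000
Shift right by 7: 001001101
Mask low 5 bits: 01101 = 13

13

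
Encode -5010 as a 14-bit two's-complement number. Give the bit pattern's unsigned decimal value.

11374

5010 in 14 bits: 01001110010010
Invert: 10110001101101
Add 1:  10110001101110 = 11374
(Check: 2^14 - 5010 = 16384 - 5010 = 11374.)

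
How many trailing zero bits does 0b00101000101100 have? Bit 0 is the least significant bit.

2

0b00101000101100 = 101000101100
Trailing zeros: 2, so the lowest set bit is bit 2 (value 4).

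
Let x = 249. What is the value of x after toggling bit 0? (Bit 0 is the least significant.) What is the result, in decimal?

x = 011111001
bit 0 is currently 1; toggle it via x ^ (1 << 0) = x ^ 1
→ 011111000 = 248

248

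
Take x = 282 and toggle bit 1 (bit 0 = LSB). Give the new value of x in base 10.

x = 100011010
bit 1 is currently 1; toggle it via x ^ (1 << 1) = x ^ 2
→ 100011000 = 280

280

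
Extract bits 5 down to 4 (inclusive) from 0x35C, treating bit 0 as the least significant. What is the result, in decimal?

v = 1101011100
Shift right by 4: 110101
Mask low 2 bits: 01 = 1

1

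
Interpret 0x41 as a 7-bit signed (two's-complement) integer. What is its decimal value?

-63

pattern = 1000001 (MSB is 1 ⇒ negative)
Invert: 0111110, add 1 → 0111111 = 63, so the value is -63.
(Equivalently: 65 - 2^7 = 65 - 128 = -63.)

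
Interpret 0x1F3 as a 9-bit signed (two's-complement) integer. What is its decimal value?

-13

pattern = 111110011 (MSB is 1 ⇒ negative)
Invert: 000001100, add 1 → 000001101 = 13, so the value is -13.
(Equivalently: 499 - 2^9 = 499 - 512 = -13.)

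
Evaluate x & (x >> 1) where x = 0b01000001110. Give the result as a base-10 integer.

6

x = 1000001110 = 526
x>>1 = 0100000111
AND  = 0000000110 = 6
(x & (x >> 1) has a 1 wherever x has two consecutive 1 bits.)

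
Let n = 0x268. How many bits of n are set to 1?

4

0x268 = 1001101000
Count the 1s: 1 + 1 + 1 + 1 = 4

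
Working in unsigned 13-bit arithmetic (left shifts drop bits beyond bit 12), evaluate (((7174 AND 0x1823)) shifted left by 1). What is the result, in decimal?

7174 = 1110000000110
0x1823 = 1100000100011
→ AND → 1100000000010 = 6146
→ shifted left by 1 (mod 2^13) → 1000000000100 = 4100

4100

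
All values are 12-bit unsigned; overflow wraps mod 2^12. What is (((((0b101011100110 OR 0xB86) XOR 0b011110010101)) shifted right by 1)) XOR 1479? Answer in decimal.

1022

0b101011100110 = 101011100110
0xB86 = 101110000110
→ OR → 101111100110 = 3046
0b011110010101 = 011110010101
→ XOR → 110001110011 = 3187
→ shifted right by 1 → 011000111001 = 1593
1479 = 010111000111
→ XOR → 001111111110 = 1022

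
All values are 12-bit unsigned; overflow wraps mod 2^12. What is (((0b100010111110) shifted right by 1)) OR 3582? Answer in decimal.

0b100010111110 = 100010111110
→ shifted right by 1 → 010001011111 = 1119
3582 = 110111111110
→ OR → 110111111111 = 3583

3583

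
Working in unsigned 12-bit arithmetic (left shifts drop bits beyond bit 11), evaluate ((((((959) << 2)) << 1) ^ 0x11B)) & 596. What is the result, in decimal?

64

959 = 001110111111
→ << 2 (mod 2^12) → 111011111100 = 3836
→ << 1 (mod 2^12) → 110111111000 = 3576
0x11B = 000100011011
→ ^ → 110011100011 = 3299
596 = 001001010100
→ & → 000001000000 = 64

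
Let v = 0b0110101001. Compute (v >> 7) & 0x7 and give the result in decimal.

3

v = 0110101001
Shift right by 7: 011
Mask low 3 bits: 011 = 3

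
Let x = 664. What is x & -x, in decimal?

x = 1010011000 = 664
-x (two's complement) = …0101101000
AND   = 0000001000 = 8
(x & -x isolates the lowest set bit of x.)

8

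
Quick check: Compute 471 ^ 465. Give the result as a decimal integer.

471 = 111010111
465 = 111010001
XOR → 000000110 = 6

6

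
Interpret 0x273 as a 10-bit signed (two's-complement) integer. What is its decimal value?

pattern = 1001110011 (MSB is 1 ⇒ negative)
Invert: 0110001100, add 1 → 0110001101 = 397, so the value is -397.
(Equivalently: 627 - 2^10 = 627 - 1024 = -397.)

-397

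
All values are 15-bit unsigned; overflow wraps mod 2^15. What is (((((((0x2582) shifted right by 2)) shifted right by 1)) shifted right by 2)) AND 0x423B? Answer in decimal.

0x2582 = 010010110000010
→ shifted right by 2 → 000100101100000 = 2400
→ shifted right by 1 → 000010010110000 = 1200
→ shifted right by 2 → 000000100101100 = 300
0x423B = 100001000111011
→ AND → 000000000101000 = 40

40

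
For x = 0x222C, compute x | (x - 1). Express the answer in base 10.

x = 10001000101100 = 8748
x - 1 = 10001000101011
OR    = 10001000101111 = 8751
(x | (x - 1) sets all bits below the lowest set bit.)

8751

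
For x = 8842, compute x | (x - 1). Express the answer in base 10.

8843

x = 10001010001010 = 8842
x - 1 = 10001010001001
OR    = 10001010001011 = 8843
(x | (x - 1) sets all bits below the lowest set bit.)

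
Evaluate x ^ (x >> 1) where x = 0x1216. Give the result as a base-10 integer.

x = 1001000010110 = 4630
x>>1 = 0100100001011
XOR  = 1101100011101 = 6941
(x ^ (x >> 1) gives the standard binary-reflected Gray code of x.)

6941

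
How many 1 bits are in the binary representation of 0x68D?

6

0x68D = 11010001101
Count the 1s: 1 + 1 + 1 + 1 + 1 + 1 = 6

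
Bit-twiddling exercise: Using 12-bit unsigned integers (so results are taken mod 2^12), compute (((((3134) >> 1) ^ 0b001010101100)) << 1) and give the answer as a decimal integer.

3134 = 110000111110
→ >> 1 → 011000011111 = 1567
0b001010101100 = 001010101100
→ ^ → 010010110011 = 1203
→ << 1 (mod 2^12) → 100101100110 = 2406

2406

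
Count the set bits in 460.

460 = 111001100
Count the 1s: 1 + 1 + 1 + 1 + 1 = 5

5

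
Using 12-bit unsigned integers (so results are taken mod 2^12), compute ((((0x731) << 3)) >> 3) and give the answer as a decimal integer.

0x731 = 011100110001
→ << 3 (mod 2^12) → 100110001000 = 2440
→ >> 3 → 000100110001 = 305

305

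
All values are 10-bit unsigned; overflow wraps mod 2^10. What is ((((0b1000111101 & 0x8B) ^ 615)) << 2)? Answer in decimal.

0b1000111101 = 1000111101
0x8B = 0010001011
→ & → 0000001001 = 9
615 = 1001100111
→ ^ → 1001101110 = 622
→ << 2 (mod 2^10) → 0110111000 = 440

440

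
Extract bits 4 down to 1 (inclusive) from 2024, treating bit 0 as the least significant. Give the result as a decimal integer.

4

v = 11111101000
Shift right by 1: 1111110100
Mask low 4 bits: 0100 = 4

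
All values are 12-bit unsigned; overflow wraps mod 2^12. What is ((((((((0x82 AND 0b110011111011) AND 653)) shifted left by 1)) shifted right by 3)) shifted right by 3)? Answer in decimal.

4

0x82 = 000010000010
0b110011111011 = 110011111011
→ AND → 000010000010 = 130
653 = 001010001101
→ AND → 000010000000 = 128
→ shifted left by 1 (mod 2^12) → 000100000000 = 256
→ shifted right by 3 → 000000100000 = 32
→ shifted right by 3 → 000000000100 = 4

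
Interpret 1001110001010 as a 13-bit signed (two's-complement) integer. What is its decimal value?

-3190

pattern = 1001110001010 (MSB is 1 ⇒ negative)
Invert: 0110001110101, add 1 → 0110001110110 = 3190, so the value is -3190.
(Equivalently: 5002 - 2^13 = 5002 - 8192 = -3190.)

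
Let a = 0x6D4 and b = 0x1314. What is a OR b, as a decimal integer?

0x6D4 = 0011011010100
0x1314 = 1001100010100
 OR → 1011111010100 = 6100

6100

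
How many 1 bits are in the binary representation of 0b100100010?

3

n = 100100010
Count the 1s: 1 + 1 + 1 = 3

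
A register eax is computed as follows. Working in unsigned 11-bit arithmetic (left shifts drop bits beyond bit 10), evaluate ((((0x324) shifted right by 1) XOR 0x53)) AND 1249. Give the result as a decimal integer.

0x324 = 01100100100
→ shifted right by 1 → 00110010010 = 402
0x53 = 00001010011
→ XOR → 00111000001 = 449
1249 = 10011100001
→ AND → 00011000001 = 193

193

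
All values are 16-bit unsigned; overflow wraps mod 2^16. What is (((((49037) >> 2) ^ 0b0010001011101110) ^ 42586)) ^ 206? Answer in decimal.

43929

49037 = 1011111110001101
→ >> 2 → 0010111111100011 = 12259
0b0010001011101110 = 0010001011101110
→ ^ → 0000110100001101 = 3341
42586 = 1010011001011010
→ ^ → 1010101101010111 = 43863
206 = 0000000011001110
→ ^ → 1010101110011001 = 43929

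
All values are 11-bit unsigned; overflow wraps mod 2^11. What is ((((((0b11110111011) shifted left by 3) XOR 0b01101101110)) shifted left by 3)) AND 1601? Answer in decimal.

1024

0b11110111011 = 11110111011
→ shifted left by 3 (mod 2^11) → 10111011000 = 1496
0b01101101110 = 01101101110
→ XOR → 11010110110 = 1718
→ shifted left by 3 (mod 2^11) → 10110110000 = 1456
1601 = 11001000001
→ AND → 10000000000 = 1024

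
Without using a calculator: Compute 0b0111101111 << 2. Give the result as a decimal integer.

1980

x = 00111101111
shift left by 2 → 11110111100 = 1980
(equivalently, 495 × 2^2 = 495 × 4)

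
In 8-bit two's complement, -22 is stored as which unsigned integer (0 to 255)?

234

22 in 8 bits: 00010110
Invert: 11101001
Add 1:  11101010 = 234
(Check: 2^8 - 22 = 256 - 22 = 234.)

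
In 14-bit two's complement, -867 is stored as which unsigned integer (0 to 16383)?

15517

867 in 14 bits: 00001101100011
Invert: 11110010011100
Add 1:  11110010011101 = 15517
(Check: 2^14 - 867 = 16384 - 867 = 15517.)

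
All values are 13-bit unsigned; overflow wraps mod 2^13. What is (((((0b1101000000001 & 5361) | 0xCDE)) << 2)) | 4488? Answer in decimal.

0b1101000000001 = 1101000000001
5361 = 1010011110001
→ & → 1000000000001 = 4097
0xCDE = 0110011011110
→ | → 1110011011111 = 7391
→ << 2 (mod 2^13) → 1001101111100 = 4988
4488 = 1000110001000
→ | → 1001111111100 = 5116

5116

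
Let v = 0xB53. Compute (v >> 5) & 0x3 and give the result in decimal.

v = 0101101010011
Shift right by 5: 01011010
Mask low 2 bits: 10 = 2

2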